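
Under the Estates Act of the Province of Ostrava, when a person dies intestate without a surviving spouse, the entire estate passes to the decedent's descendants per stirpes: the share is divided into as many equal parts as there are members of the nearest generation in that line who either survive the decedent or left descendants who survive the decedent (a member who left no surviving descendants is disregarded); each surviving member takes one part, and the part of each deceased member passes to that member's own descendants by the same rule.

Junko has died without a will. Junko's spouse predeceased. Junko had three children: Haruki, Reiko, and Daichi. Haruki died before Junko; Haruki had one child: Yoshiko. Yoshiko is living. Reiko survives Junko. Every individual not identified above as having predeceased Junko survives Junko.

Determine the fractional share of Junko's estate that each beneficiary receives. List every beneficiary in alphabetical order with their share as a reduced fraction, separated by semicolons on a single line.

Daichi 1/3; Reiko 1/3; Yoshiko 1/3

There is no surviving spouse, so the entire estate passes to Junko's descendants per stirpes.
The estate is divided into 3 equal shares of 1/3 among Haruki, Reiko, Daichi.
Haruki predeceased; the 1/3 allotted to Haruki's branch passes to Haruki's issue by representation.
Yoshiko is the sole taker at this level and receives the full 1/3.
Reiko is living and takes 1/3.
Daichi is living and takes 1/3.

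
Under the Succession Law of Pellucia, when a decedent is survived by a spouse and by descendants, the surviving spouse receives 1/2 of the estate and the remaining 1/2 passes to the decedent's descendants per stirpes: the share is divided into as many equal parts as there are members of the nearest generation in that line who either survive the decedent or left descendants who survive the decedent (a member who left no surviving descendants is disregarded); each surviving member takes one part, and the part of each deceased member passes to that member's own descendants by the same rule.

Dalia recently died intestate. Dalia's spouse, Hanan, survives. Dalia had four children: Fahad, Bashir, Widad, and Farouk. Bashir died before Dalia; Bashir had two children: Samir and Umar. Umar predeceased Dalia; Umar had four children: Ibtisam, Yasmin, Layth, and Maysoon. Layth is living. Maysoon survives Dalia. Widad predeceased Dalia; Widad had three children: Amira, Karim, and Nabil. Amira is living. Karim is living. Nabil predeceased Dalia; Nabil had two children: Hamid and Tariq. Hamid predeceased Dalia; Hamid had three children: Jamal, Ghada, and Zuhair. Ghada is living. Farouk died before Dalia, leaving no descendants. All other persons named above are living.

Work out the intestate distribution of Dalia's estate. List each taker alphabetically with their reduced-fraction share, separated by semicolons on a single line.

Hanan, as surviving spouse, takes 1/2.
The remaining 1/2 passes to Dalia's descendants per stirpes.
Farouk left no surviving issue, so that branch lapses and is disregarded.
The 1/2 is divided into 3 equal shares of 1/6 among Fahad, Bashir, Widad.
Fahad is living and takes 1/6.
Bashir predeceased; the 1/6 allotted to Bashir's branch passes to Bashir's issue by representation.
The 1/6 is divided into 2 equal shares of 1/12 among Samir, Umar.
Samir is living and takes 1/12.
Umar predeceased; the 1/12 allotted to Umar's branch passes to Umar's issue by representation.
The 1/12 is divided into 4 equal shares of 1/48 among Ibtisam, Yasmin, Layth, Maysoon.
Ibtisam is living and takes 1/48.
Yasmin is living and takes 1/48.
Layth is living and takes 1/48.
Maysoon is living and takes 1/48.
Widad predeceased; the 1/6 allotted to Widad's branch passes to Widad's issue by representation.
The 1/6 is divided into 3 equal shares of 1/18 among Amira, Karim, Nabil.
Amira is living and takes 1/18.
Karim is living and takes 1/18.
Nabil predeceased; the 1/18 allotted to Nabil's branch passes to Nabil's issue by representation.
The 1/18 is divided into 2 equal shares of 1/36 among Hamid, Tariq.
Hamid predeceased; the 1/36 allotted to Hamid's branch passes to Hamid's issue by representation.
The 1/36 is divided into 3 equal shares of 1/108 among Jamal, Ghada, Zuhair.
Jamal is living and takes 1/108.
Ghada is living and takes 1/108.
Zuhair is living and takes 1/108.
Tariq is living and takes 1/36.

Amira 1/18; Fahad 1/6; Ghada 1/108; Hanan 1/2; Ibtisam 1/48; Jamal 1/108; Karim 1/18; Layth 1/48; Maysoon 1/48; Samir 1/12; Tariq 1/36; Yasmin 1/48; Zuhair 1/108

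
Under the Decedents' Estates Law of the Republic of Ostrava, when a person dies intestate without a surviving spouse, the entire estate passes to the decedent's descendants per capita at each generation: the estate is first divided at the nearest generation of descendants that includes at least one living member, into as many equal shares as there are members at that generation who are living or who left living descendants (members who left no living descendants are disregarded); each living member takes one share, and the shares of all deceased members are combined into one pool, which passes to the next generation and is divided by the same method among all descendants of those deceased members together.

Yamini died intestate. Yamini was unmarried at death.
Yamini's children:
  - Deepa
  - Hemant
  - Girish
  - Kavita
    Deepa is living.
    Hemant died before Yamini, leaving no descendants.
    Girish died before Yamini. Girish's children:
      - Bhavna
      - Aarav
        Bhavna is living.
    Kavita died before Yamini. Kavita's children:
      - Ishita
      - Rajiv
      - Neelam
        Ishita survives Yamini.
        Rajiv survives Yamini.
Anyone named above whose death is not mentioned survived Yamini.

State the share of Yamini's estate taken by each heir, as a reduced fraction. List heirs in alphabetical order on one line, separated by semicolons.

Aarav 2/15; Bhavna 2/15; Deepa 1/3; Ishita 2/15; Neelam 2/15; Rajiv 2/15

There is no surviving spouse, so the entire estate passes to Yamini's descendants per capita at each generation.
At generation 1 (Deepa, Girish, Kavita) there are 3 shares of (1)/3 = 1/3 each.
Living: Deepa — each takes 1/3.
Deceased: Girish and Kavita. Their combined 2/3 is pooled and carried to generation 2.
At generation 2 (Bhavna, Aarav, Ishita, Rajiv, Neelam) there are 5 shares of (2/3)/5 = 2/15 each.
Living: Bhavna, Aarav, Ishita, Rajiv, and Neelam — each takes 2/15.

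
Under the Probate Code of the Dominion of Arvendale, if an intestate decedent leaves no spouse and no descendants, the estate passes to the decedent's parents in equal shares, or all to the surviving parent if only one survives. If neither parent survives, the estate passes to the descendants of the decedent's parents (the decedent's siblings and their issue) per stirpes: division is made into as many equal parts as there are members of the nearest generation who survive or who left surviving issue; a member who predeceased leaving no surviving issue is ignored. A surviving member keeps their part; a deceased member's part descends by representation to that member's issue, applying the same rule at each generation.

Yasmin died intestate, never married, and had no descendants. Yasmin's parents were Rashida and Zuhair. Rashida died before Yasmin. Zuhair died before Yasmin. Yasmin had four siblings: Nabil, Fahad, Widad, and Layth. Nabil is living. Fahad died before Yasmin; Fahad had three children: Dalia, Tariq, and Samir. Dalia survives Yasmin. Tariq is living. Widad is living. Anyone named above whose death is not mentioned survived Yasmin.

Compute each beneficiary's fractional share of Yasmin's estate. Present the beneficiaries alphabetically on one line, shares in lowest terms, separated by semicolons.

Dalia 1/12; Layth 1/4; Nabil 1/4; Samir 1/12; Tariq 1/12; Widad 1/4

Neither parent survives and there are no descendants, so the estate passes to Yasmin's siblings and their issue per stirpes.
The estate is divided into 4 equal shares of 1/4 among Nabil, Fahad, Widad, Layth.
Nabil is living and takes 1/4.
Fahad predeceased; the 1/4 allotted to Fahad's branch passes to Fahad's issue by representation.
The 1/4 is divided into 3 equal shares of 1/12 among Dalia, Tariq, Samir.
Dalia is living and takes 1/12.
Tariq is living and takes 1/12.
Samir is living and takes 1/12.
Widad is living and takes 1/4.
Layth is living and takes 1/4.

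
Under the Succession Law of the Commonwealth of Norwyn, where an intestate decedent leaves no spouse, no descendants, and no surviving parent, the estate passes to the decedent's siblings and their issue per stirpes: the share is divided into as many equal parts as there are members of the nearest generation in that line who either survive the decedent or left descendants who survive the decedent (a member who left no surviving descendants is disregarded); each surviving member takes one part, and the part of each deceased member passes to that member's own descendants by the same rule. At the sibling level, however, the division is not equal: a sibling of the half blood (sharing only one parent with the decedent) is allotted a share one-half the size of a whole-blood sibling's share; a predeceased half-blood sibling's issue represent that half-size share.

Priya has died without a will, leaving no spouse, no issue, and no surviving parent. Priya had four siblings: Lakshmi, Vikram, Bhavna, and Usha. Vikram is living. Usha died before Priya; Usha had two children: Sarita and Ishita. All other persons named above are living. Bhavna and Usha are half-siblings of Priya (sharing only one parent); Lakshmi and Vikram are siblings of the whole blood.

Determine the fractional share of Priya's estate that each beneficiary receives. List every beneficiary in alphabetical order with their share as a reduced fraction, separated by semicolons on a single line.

No spouse, descendants, or parent survives, so the estate passes to Priya's siblings per stirpes.
Half-blood siblings count for one-half the weight of whole-blood siblings at the initial division.
Dividing 1 in proportion to weights (total weight 3): Lakshmi (weight 1) → 1/3; Vikram (weight 1) → 1/3; Bhavna (weight 1/2) → 1/6; Usha (weight 1/2) → 1/6.
Lakshmi is living and takes 1/3.
Vikram is living and takes 1/3.
Bhavna is living and takes 1/6.
Usha predeceased; the 1/6 allotted to Usha's branch passes to Usha's issue by representation.
The 1/6 is divided into 2 equal shares of 1/12 among Sarita, Ishita.
Sarita is living and takes 1/12.
Ishita is living and takes 1/12.

Bhavna 1/6; Ishita 1/12; Lakshmi 1/3; Sarita 1/12; Vikram 1/3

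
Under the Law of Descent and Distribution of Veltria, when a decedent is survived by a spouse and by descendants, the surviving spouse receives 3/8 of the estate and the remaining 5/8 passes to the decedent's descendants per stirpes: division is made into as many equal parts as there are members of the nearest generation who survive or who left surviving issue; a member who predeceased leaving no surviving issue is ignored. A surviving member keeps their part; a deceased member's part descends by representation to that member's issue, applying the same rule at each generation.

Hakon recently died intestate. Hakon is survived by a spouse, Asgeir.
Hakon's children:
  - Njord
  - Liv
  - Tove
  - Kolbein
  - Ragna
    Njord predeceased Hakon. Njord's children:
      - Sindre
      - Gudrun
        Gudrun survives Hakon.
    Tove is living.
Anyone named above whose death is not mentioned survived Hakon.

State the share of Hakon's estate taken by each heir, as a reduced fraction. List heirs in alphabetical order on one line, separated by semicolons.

Asgeir 3/8; Gudrun 1/16; Kolbein 1/8; Liv 1/8; Ragna 1/8; Sindre 1/16; Tove 1/8

Asgeir, as surviving spouse, takes 3/8.
The remaining 5/8 passes to Hakon's descendants per stirpes.
The 5/8 is divided into 5 equal shares of 1/8 among Njord, Liv, Tove, Kolbein, Ragna.
Njord predeceased; the 1/8 allotted to Njord's branch passes to Njord's issue by representation.
The 1/8 is divided into 2 equal shares of 1/16 among Sindre, Gudrun.
Sindre is living and takes 1/16.
Gudrun is living and takes 1/16.
Liv is living and takes 1/8.
Tove is living and takes 1/8.
Kolbein is living and takes 1/8.
Ragna is living and takes 1/8.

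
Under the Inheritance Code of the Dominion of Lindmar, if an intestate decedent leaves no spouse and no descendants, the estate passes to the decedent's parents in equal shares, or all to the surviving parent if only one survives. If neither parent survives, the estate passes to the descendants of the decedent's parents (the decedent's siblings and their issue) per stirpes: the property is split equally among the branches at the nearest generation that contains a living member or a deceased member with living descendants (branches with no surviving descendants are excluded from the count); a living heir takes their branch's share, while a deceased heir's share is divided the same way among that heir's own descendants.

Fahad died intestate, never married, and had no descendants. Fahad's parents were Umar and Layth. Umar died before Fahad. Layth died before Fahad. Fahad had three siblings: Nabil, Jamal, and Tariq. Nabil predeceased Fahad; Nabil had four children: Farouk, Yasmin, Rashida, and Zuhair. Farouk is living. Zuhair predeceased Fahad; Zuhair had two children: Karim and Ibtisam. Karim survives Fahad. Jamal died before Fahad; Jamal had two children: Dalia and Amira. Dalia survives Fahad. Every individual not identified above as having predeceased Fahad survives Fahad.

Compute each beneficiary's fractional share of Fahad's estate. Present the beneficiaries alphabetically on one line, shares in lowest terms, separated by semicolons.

Neither parent survives and there are no descendants, so the estate passes to Fahad's siblings and their issue per stirpes.
The estate is divided into 3 equal shares of 1/3 among Nabil, Jamal, Tariq.
Nabil predeceased; the 1/3 allotted to Nabil's branch passes to Nabil's issue by representation.
The 1/3 is divided into 4 equal shares of 1/12 among Farouk, Yasmin, Rashida, Zuhair.
Farouk is living and takes 1/12.
Yasmin is living and takes 1/12.
Rashida is living and takes 1/12.
Zuhair predeceased; the 1/12 allotted to Zuhair's branch passes to Zuhair's issue by representation.
The 1/12 is divided into 2 equal shares of 1/24 among Karim, Ibtisam.
Karim is living and takes 1/24.
Ibtisam is living and takes 1/24.
Jamal predeceased; the 1/3 allotted to Jamal's branch passes to Jamal's issue by representation.
The 1/3 is divided into 2 equal shares of 1/6 among Dalia, Amira.
Dalia is living and takes 1/6.
Amira is living and takes 1/6.
Tariq is living and takes 1/3.

Amira 1/6; Dalia 1/6; Farouk 1/12; Ibtisam 1/24; Karim 1/24; Rashida 1/12; Tariq 1/3; Yasmin 1/12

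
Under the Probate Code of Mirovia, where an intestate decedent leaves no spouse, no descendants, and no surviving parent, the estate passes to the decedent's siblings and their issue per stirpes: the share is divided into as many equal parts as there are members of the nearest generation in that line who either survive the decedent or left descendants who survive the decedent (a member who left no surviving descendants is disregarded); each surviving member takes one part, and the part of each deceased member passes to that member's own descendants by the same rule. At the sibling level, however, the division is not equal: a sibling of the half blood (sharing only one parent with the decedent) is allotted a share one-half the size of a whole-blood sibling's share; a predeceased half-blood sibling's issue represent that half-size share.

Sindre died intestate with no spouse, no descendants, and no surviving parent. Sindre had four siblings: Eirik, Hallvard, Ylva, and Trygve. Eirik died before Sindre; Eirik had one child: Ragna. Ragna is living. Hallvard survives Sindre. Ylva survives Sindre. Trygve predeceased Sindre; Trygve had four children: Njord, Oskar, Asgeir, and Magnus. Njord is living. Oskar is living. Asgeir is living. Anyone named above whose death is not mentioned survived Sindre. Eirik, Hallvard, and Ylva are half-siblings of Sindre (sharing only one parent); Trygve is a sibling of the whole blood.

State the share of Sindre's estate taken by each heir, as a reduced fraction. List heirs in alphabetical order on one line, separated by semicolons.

No spouse, descendants, or parent survives, so the estate passes to Sindre's siblings per stirpes.
Half-blood siblings count for one-half the weight of whole-blood siblings at the initial division.
Dividing 1 in proportion to weights (total weight 5/2): Eirik (weight 1/2) → 1/5; Hallvard (weight 1/2) → 1/5; Ylva (weight 1/2) → 1/5; Trygve (weight 1) → 2/5.
Eirik predeceased; the 1/5 allotted to Eirik's branch passes to Eirik's issue by representation.
Ragna is the sole taker at this level and receives the full 1/5.
Hallvard is living and takes 1/5.
Ylva is living and takes 1/5.
Trygve predeceased; the 2/5 allotted to Trygve's branch passes to Trygve's issue by representation.
The 2/5 is divided into 4 equal shares of 1/10 among Njord, Oskar, Asgeir, Magnus.
Njord is living and takes 1/10.
Oskar is living and takes 1/10.
Asgeir is living and takes 1/10.
Magnus is living and takes 1/10.

Asgeir 1/10; Hallvard 1/5; Magnus 1/10; Njord 1/10; Oskar 1/10; Ragna 1/5; Ylva 1/5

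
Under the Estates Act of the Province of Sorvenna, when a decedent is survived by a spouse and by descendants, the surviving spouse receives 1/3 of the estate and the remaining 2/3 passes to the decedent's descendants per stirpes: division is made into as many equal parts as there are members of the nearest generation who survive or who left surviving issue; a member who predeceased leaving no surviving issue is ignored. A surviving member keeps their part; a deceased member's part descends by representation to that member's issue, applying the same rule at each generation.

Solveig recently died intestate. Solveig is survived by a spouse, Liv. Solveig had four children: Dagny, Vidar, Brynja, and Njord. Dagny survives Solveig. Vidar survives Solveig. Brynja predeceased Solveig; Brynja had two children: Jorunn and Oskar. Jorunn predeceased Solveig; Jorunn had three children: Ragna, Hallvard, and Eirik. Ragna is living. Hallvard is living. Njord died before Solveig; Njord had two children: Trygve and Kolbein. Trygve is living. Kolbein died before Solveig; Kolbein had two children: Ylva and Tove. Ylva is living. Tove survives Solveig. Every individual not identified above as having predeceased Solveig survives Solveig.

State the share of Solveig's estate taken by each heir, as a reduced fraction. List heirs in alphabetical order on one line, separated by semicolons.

Liv, as surviving spouse, takes 1/3.
The remaining 2/3 passes to Solveig's descendants per stirpes.
The 2/3 is divided into 4 equal shares of 1/6 among Dagny, Vidar, Brynja, Njord.
Dagny is living and takes 1/6.
Vidar is living and takes 1/6.
Brynja predeceased; the 1/6 allotted to Brynja's branch passes to Brynja's issue by representation.
The 1/6 is divided into 2 equal shares of 1/12 among Jorunn, Oskar.
Jorunn predeceased; the 1/12 allotted to Jorunn's branch passes to Jorunn's issue by representation.
The 1/12 is divided into 3 equal shares of 1/36 among Ragna, Hallvard, Eirik.
Ragna is living and takes 1/36.
Hallvard is living and takes 1/36.
Eirik is living and takes 1/36.
Oskar is living and takes 1/12.
Njord predeceased; the 1/6 allotted to Njord's branch passes to Njord's issue by representation.
The 1/6 is divided into 2 equal shares of 1/12 among Trygve, Kolbein.
Trygve is living and takes 1/12.
Kolbein predeceased; the 1/12 allotted to Kolbein's branch passes to Kolbein's issue by representation.
The 1/12 is divided into 2 equal shares of 1/24 among Ylva, Tove.
Ylva is living and takes 1/24.
Tove is living and takes 1/24.

Dagny 1/6; Eirik 1/36; Hallvard 1/36; Liv 1/3; Oskar 1/12; Ragna 1/36; Tove 1/24; Trygve 1/12; Vidar 1/6; Ylva 1/24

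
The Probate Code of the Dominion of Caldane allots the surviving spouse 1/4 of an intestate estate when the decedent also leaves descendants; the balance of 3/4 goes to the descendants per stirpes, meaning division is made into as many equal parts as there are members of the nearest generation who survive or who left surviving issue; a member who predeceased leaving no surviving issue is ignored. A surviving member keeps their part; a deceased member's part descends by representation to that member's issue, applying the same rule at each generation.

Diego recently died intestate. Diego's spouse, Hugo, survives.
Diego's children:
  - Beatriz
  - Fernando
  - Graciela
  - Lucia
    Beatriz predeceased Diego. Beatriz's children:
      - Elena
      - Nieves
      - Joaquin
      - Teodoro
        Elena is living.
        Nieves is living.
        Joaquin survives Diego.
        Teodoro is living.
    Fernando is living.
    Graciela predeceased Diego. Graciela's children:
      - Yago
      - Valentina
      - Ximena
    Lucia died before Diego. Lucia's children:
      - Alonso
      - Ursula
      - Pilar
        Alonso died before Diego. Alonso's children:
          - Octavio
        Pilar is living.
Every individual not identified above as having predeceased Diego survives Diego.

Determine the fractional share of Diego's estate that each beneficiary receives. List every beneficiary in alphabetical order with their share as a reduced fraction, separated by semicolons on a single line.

Elena 3/64; Fernando 3/16; Hugo 1/4; Joaquin 3/64; Nieves 3/64; Octavio 1/16; Pilar 1/16; Teodoro 3/64; Ursula 1/16; Valentina 1/16; Ximena 1/16; Yago 1/16

Hugo, as surviving spouse, takes 1/4.
The remaining 3/4 passes to Diego's descendants per stirpes.
The 3/4 is divided into 4 equal shares of 3/16 among Beatriz, Fernando, Graciela, Lucia.
Beatriz predeceased; the 3/16 allotted to Beatriz's branch passes to Beatriz's issue by representation.
The 3/16 is divided into 4 equal shares of 3/64 among Elena, Nieves, Joaquin, Teodoro.
Elena is living and takes 3/64.
Nieves is living and takes 3/64.
Joaquin is living and takes 3/64.
Teodoro is living and takes 3/64.
Fernando is living and takes 3/16.
Graciela predeceased; the 3/16 allotted to Graciela's branch passes to Graciela's issue by representation.
The 3/16 is divided into 3 equal shares of 1/16 among Yago, Valentina, Ximena.
Yago is living and takes 1/16.
Valentina is living and takes 1/16.
Ximena is living and takes 1/16.
Lucia predeceased; the 3/16 allotted to Lucia's branch passes to Lucia's issue by representation.
The 3/16 is divided into 3 equal shares of 1/16 among Alonso, Ursula, Pilar.
Alonso predeceased; the 1/16 allotted to Alonso's branch passes to Alonso's issue by representation.
Octavio is the sole taker at this level and receives the full 1/16.
Ursula is living and takes 1/16.
Pilar is living and takes 1/16.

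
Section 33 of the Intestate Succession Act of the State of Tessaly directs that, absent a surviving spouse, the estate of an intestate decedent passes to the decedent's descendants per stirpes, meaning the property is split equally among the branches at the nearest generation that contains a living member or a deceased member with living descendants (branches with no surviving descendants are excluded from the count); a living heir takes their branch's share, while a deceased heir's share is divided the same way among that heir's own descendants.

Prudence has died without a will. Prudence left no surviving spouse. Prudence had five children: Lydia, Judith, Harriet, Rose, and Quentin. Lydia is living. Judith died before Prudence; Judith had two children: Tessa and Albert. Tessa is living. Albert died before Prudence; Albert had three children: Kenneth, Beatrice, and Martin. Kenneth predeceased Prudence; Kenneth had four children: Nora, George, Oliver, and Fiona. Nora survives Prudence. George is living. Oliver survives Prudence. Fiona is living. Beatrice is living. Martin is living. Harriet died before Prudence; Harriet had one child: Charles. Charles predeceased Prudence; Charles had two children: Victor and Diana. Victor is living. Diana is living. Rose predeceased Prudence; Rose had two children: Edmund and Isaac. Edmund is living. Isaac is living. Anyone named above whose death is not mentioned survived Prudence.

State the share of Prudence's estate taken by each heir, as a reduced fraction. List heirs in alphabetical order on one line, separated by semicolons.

Beatrice 1/30; Diana 1/10; Edmund 1/10; Fiona 1/120; George 1/120; Isaac 1/10; Lydia 1/5; Martin 1/30; Nora 1/120; Oliver 1/120; Quentin 1/5; Tessa 1/10; Victor 1/10

There is no surviving spouse, so the entire estate passes to Prudence's descendants per stirpes.
The estate is divided into 5 equal shares of 1/5 among Lydia, Judith, Harriet, Rose, Quentin.
Lydia is living and takes 1/5.
Judith predeceased; the 1/5 allotted to Judith's branch passes to Judith's issue by representation.
The 1/5 is divided into 2 equal shares of 1/10 among Tessa, Albert.
Tessa is living and takes 1/10.
Albert predeceased; the 1/10 allotted to Albert's branch passes to Albert's issue by representation.
The 1/10 is divided into 3 equal shares of 1/30 among Kenneth, Beatrice, Martin.
Kenneth predeceased; the 1/30 allotted to Kenneth's branch passes to Kenneth's issue by representation.
The 1/30 is divided into 4 equal shares of 1/120 among Nora, George, Oliver, Fiona.
Nora is living and takes 1/120.
George is living and takes 1/120.
Oliver is living and takes 1/120.
Fiona is living and takes 1/120.
Beatrice is living and takes 1/30.
Martin is living and takes 1/30.
Harriet predeceased; the 1/5 allotted to Harriet's branch passes to Harriet's issue by representation.
Charles's line is the sole branch at this level, so the full 1/5 passes to Charles's issue by representation.
The 1/5 is divided into 2 equal shares of 1/10 among Victor, Diana.
Victor is living and takes 1/10.
Diana is living and takes 1/10.
Rose predeceased; the 1/5 allotted to Rose's branch passes to Rose's issue by representation.
The 1/5 is divided into 2 equal shares of 1/10 among Edmund, Isaac.
Edmund is living and takes 1/10.
Isaac is living and takes 1/10.
Quentin is living and takes 1/5.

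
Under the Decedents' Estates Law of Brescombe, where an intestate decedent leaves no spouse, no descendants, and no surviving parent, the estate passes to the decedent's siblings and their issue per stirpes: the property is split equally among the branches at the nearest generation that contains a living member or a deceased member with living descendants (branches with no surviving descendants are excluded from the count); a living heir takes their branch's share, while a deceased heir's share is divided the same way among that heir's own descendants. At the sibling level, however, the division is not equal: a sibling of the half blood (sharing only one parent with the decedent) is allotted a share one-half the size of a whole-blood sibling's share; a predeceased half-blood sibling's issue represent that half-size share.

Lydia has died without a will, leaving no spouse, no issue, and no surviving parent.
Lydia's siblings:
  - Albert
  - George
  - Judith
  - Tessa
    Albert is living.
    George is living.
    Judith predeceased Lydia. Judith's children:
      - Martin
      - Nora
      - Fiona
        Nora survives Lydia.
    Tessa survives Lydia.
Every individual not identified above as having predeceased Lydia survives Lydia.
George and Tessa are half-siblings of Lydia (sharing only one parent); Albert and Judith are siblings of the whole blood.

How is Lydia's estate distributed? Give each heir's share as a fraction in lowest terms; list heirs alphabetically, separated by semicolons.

Albert 1/3; Fiona 1/9; George 1/6; Martin 1/9; Nora 1/9; Tessa 1/6

No spouse, descendants, or parent survives, so the estate passes to Lydia's siblings per stirpes.
Half-blood siblings count for one-half the weight of whole-blood siblings at the initial division.
Dividing 1 in proportion to weights (total weight 3): Albert (weight 1) → 1/3; George (weight 1/2) → 1/6; Judith (weight 1) → 1/3; Tessa (weight 1/2) → 1/6.
Albert is living and takes 1/3.
George is living and takes 1/6.
Judith predeceased; the 1/3 allotted to Judith's branch passes to Judith's issue by representation.
The 1/3 is divided into 3 equal shares of 1/9 among Martin, Nora, Fiona.
Martin is living and takes 1/9.
Nora is living and takes 1/9.
Fiona is living and takes 1/9.
Tessa is living and takes 1/6.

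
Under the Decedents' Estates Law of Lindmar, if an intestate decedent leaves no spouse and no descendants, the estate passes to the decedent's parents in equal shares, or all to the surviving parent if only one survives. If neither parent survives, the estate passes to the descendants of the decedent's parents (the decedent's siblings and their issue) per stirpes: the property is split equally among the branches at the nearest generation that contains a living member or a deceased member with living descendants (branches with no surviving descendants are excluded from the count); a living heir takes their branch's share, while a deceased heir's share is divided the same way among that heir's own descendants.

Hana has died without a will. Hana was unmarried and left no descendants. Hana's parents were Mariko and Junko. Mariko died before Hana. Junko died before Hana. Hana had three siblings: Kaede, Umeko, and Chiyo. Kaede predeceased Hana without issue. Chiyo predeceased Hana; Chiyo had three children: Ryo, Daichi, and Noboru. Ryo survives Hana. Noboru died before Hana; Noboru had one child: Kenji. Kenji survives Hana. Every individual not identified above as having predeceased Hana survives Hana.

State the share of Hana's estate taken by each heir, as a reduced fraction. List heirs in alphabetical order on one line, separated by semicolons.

Neither parent survives and there are no descendants, so the estate passes to Hana's siblings and their issue per stirpes.
Kaede left no surviving issue, so that branch lapses and is disregarded.
The estate is divided into 2 equal shares of 1/2 among Umeko, Chiyo.
Umeko is living and takes 1/2.
Chiyo predeceased; the 1/2 allotted to Chiyo's branch passes to Chiyo's issue by representation.
The 1/2 is divided into 3 equal shares of 1/6 among Ryo, Daichi, Noboru.
Ryo is living and takes 1/6.
Daichi is living and takes 1/6.
Noboru predeceased; the 1/6 allotted to Noboru's branch passes to Noboru's issue by representation.
Kenji is the sole taker at this level and receives the full 1/6.

Daichi 1/6; Kenji 1/6; Ryo 1/6; Umeko 1/2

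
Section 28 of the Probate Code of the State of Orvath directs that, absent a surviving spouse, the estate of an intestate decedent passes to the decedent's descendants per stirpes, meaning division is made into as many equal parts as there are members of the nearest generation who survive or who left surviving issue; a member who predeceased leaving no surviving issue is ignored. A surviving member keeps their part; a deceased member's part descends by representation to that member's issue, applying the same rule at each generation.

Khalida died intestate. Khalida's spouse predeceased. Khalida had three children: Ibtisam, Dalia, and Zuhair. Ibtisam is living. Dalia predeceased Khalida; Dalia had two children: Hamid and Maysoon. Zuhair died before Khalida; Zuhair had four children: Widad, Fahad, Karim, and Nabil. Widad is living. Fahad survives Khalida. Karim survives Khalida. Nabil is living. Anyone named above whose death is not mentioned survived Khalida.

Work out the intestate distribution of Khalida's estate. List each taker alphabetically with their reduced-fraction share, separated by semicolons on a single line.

There is no surviving spouse, so the entire estate passes to Khalida's descendants per stirpes.
The estate is divided into 3 equal shares of 1/3 among Ibtisam, Dalia, Zuhair.
Ibtisam is living and takes 1/3.
Dalia predeceased; the 1/3 allotted to Dalia's branch passes to Dalia's issue by representation.
The 1/3 is divided into 2 equal shares of 1/6 among Hamid, Maysoon.
Hamid is living and takes 1/6.
Maysoon is living and takes 1/6.
Zuhair predeceased; the 1/3 allotted to Zuhair's branch passes to Zuhair's issue by representation.
The 1/3 is divided into 4 equal shares of 1/12 among Widad, Fahad, Karim, Nabil.
Widad is living and takes 1/12.
Fahad is living and takes 1/12.
Karim is living and takes 1/12.
Nabil is living and takes 1/12.

Fahad 1/12; Hamid 1/6; Ibtisam 1/3; Karim 1/12; Maysoon 1/6; Nabil 1/12; Widad 1/12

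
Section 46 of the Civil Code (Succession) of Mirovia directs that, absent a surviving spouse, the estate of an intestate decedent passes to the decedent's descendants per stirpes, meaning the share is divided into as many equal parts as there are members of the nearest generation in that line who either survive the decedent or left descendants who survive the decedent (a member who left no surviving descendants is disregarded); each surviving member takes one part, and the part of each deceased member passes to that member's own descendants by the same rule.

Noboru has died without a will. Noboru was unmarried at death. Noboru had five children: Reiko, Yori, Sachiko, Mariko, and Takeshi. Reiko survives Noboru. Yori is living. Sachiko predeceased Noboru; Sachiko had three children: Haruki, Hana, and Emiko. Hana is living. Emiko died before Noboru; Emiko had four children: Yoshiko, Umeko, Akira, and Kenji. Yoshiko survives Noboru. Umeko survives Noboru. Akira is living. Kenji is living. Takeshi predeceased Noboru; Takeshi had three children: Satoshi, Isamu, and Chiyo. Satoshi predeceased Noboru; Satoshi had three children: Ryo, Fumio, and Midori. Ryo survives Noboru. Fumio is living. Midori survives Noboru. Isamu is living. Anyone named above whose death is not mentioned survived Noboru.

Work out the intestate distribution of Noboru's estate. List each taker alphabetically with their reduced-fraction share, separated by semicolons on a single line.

Akira 1/60; Chiyo 1/15; Fumio 1/45; Hana 1/15; Haruki 1/15; Isamu 1/15; Kenji 1/60; Mariko 1/5; Midori 1/45; Reiko 1/5; Ryo 1/45; Umeko 1/60; Yori 1/5; Yoshiko 1/60

There is no surviving spouse, so the entire estate passes to Noboru's descendants per stirpes.
The estate is divided into 5 equal shares of 1/5 among Reiko, Yori, Sachiko, Mariko, Takeshi.
Reiko is living and takes 1/5.
Yori is living and takes 1/5.
Sachiko predeceased; the 1/5 allotted to Sachiko's branch passes to Sachiko's issue by representation.
The 1/5 is divided into 3 equal shares of 1/15 among Haruki, Hana, Emiko.
Haruki is living and takes 1/15.
Hana is living and takes 1/15.
Emiko predeceased; the 1/15 allotted to Emiko's branch passes to Emiko's issue by representation.
The 1/15 is divided into 4 equal shares of 1/60 among Yoshiko, Umeko, Akira, Kenji.
Yoshiko is living and takes 1/60.
Umeko is living and takes 1/60.
Akira is living and takes 1/60.
Kenji is living and takes 1/60.
Mariko is living and takes 1/5.
Takeshi predeceased; the 1/5 allotted to Takeshi's branch passes to Takeshi's issue by representation.
The 1/5 is divided into 3 equal shares of 1/15 among Satoshi, Isamu, Chiyo.
Satoshi predeceased; the 1/15 allotted to Satoshi's branch passes to Satoshi's issue by representation.
The 1/15 is divided into 3 equal shares of 1/45 among Ryo, Fumio, Midori.
Ryo is living and takes 1/45.
Fumio is living and takes 1/45.
Midori is living and takes 1/45.
Isamu is living and takes 1/15.
Chiyo is living and takes 1/15.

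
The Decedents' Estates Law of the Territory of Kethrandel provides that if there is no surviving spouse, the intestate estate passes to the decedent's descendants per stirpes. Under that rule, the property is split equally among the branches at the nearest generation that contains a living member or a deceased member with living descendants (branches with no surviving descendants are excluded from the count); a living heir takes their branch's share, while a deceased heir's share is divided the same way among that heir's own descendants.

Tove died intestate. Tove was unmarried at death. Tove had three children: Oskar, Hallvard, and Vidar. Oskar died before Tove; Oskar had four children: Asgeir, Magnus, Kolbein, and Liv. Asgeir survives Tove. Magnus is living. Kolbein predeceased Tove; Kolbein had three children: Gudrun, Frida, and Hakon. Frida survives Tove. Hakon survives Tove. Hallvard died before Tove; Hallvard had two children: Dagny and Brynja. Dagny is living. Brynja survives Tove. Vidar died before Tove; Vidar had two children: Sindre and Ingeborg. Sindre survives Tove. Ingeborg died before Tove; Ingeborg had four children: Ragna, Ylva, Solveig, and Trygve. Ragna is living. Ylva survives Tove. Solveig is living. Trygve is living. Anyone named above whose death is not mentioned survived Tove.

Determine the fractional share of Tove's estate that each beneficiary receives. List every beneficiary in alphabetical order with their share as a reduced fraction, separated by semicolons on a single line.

Asgeir 1/12; Brynja 1/6; Dagny 1/6; Frida 1/36; Gudrun 1/36; Hakon 1/36; Liv 1/12; Magnus 1/12; Ragna 1/24; Sindre 1/6; Solveig 1/24; Trygve 1/24; Ylva 1/24

There is no surviving spouse, so the entire estate passes to Tove's descendants per stirpes.
The estate is divided into 3 equal shares of 1/3 among Oskar, Hallvard, Vidar.
Oskar predeceased; the 1/3 allotted to Oskar's branch passes to Oskar's issue by representation.
The 1/3 is divided into 4 equal shares of 1/12 among Asgeir, Magnus, Kolbein, Liv.
Asgeir is living and takes 1/12.
Magnus is living and takes 1/12.
Kolbein predeceased; the 1/12 allotted to Kolbein's branch passes to Kolbein's issue by representation.
The 1/12 is divided into 3 equal shares of 1/36 among Gudrun, Frida, Hakon.
Gudrun is living and takes 1/36.
Frida is living and takes 1/36.
Hakon is living and takes 1/36.
Liv is living and takes 1/12.
Hallvard predeceased; the 1/3 allotted to Hallvard's branch passes to Hallvard's issue by representation.
The 1/3 is divided into 2 equal shares of 1/6 among Dagny, Brynja.
Dagny is living and takes 1/6.
Brynja is living and takes 1/6.
Vidar predeceased; the 1/3 allotted to Vidar's branch passes to Vidar's issue by representation.
The 1/3 is divided into 2 equal shares of 1/6 among Sindre, Ingeborg.
Sindre is living and takes 1/6.
Ingeborg predeceased; the 1/6 allotted to Ingeborg's branch passes to Ingeborg's issue by representation.
The 1/6 is divided into 4 equal shares of 1/24 among Ragna, Ylva, Solveig, Trygve.
Ragna is living and takes 1/24.
Ylva is living and takes 1/24.
Solveig is living and takes 1/24.
Trygve is living and takes 1/24.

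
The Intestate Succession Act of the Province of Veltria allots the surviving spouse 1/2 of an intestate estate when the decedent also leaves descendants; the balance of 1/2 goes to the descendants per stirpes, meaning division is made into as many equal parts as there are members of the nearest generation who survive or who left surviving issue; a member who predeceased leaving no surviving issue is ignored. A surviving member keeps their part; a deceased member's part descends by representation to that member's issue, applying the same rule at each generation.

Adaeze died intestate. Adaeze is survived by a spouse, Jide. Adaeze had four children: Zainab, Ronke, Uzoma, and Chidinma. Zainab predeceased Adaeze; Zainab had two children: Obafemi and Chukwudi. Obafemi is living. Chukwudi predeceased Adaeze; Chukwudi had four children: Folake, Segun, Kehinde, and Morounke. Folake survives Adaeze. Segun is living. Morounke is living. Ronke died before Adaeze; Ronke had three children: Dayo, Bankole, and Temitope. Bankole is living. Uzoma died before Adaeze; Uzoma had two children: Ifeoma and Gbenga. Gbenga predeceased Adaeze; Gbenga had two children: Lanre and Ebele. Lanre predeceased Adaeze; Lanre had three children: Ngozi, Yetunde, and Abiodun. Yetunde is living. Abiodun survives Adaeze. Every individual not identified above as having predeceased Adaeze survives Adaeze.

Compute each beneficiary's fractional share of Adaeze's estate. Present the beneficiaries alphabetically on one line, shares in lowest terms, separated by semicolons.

Abiodun 1/96; Bankole 1/24; Chidinma 1/8; Dayo 1/24; Ebele 1/32; Folake 1/64; Ifeoma 1/16; Jide 1/2; Kehinde 1/64; Morounke 1/64; Ngozi 1/96; Obafemi 1/16; Segun 1/64; Temitope 1/24; Yetunde 1/96

Jide, as surviving spouse, takes 1/2.
The remaining 1/2 passes to Adaeze's descendants per stirpes.
The 1/2 is divided into 4 equal shares of 1/8 among Zainab, Ronke, Uzoma, Chidinma.
Zainab predeceased; the 1/8 allotted to Zainab's branch passes to Zainab's issue by representation.
The 1/8 is divided into 2 equal shares of 1/16 among Obafemi, Chukwudi.
Obafemi is living and takes 1/16.
Chukwudi predeceased; the 1/16 allotted to Chukwudi's branch passes to Chukwudi's issue by representation.
The 1/16 is divided into 4 equal shares of 1/64 among Folake, Segun, Kehinde, Morounke.
Folake is living and takes 1/64.
Segun is living and takes 1/64.
Kehinde is living and takes 1/64.
Morounke is living and takes 1/64.
Ronke predeceased; the 1/8 allotted to Ronke's branch passes to Ronke's issue by representation.
The 1/8 is divided into 3 equal shares of 1/24 among Dayo, Bankole, Temitope.
Dayo is living and takes 1/24.
Bankole is living and takes 1/24.
Temitope is living and takes 1/24.
Uzoma predeceased; the 1/8 allotted to Uzoma's branch passes to Uzoma's issue by representation.
The 1/8 is divided into 2 equal shares of 1/16 among Ifeoma, Gbenga.
Ifeoma is living and takes 1/16.
Gbenga predeceased; the 1/16 allotted to Gbenga's branch passes to Gbenga's issue by representation.
The 1/16 is divided into 2 equal shares of 1/32 among Lanre, Ebele.
Lanre predeceased; the 1/32 allotted to Lanre's branch passes to Lanre's issue by representation.
The 1/32 is divided into 3 equal shares of 1/96 among Ngozi, Yetunde, Abiodun.
Ngozi is living and takes 1/96.
Yetunde is living and takes 1/96.
Abiodun is living and takes 1/96.
Ebele is living and takes 1/32.
Chidinma is living and takes 1/8.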